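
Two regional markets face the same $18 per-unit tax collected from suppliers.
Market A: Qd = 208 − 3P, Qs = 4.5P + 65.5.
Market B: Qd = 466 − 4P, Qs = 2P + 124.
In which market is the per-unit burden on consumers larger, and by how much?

Market A, by $4.8.

Market A: pre-tax P* = $19, Q* = 151; post-tax Q = 118.6; per-unit burden on consumers = $10.8.
Market B: pre-tax P* = $57, Q* = 238; post-tax Q = 214; per-unit burden on consumers = $6.
Difference: $10.8 vs $6 → market A is larger by $4.8.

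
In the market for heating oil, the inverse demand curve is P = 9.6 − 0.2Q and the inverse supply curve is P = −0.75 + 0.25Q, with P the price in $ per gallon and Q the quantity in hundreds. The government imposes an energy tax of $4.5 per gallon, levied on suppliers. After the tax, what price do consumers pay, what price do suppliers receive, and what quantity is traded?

Consumers pay $7; suppliers receive $2.5; quantity = 13.

Inverting to Q(P) form: Qd = 48 − 5P; Qs = 4P + 3.
Without the tax, 48 − 5P = 4P + 3 gives 9P = 45, so P* = $5 and Q* = 23.
With the tax collected from suppliers, supply shifts: Qs = 4(P − 4.5) + 3.
New equilibrium: consumers pay $7, suppliers receive $2.5, Q = 13. (Wedge: Pb − Ps = 4.5.)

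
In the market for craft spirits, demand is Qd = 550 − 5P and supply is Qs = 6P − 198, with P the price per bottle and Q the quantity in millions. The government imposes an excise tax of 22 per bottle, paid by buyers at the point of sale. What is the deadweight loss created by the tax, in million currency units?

Before the tax: set 550 − 5P = 6P − 198 → P* = 68, Q* = 210.
With the tax collected from buyers, demand (in seller-price terms) shifts: Qd = 550 − 5(P + 22).
New equilibrium: buyers pay 80, sellers receive 58, Q = 150. (Wedge: Pb − Ps = 22.)
Quantity falls by |ΔQ| = |210 − 150| = 60.
DWL = ½ · t · |ΔQ| = ½ · 22 · 60 = 660.

Deadweight loss = 660 million.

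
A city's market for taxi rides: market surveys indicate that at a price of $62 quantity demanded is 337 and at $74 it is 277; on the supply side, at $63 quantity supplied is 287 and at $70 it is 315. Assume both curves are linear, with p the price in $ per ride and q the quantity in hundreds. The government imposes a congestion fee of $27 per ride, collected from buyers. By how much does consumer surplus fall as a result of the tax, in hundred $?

Demand slope: (277 − 337)/(74 − 62) = -5, so qd = 647 − 5p.
Supply slope: (315 − 287)/(70 − 63) = 4, so qs = 4p + 35.
Before the tax: set 647 − 5p = 4p + 35 → p* = $68, q* = 307.
With the tax collected from buyers, demand (in seller-price terms) shifts: qd = 647 − 5(p + 27).
New equilibrium: buyers pay $80, suppliers receive $53, q = 247. (Wedge: pb − ps = 27.)
ΔCS is the trapezoid between Q = 247 and Q = 307 of height $12: ½ · (307 + 247) · 12 = $3324.

Consumer surplus falls by $3324 hundred.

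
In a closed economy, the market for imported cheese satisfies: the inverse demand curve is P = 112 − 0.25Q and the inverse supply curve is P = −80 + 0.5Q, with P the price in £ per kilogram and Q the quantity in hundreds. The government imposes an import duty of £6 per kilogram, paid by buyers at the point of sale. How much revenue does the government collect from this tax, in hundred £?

Inverting to Q(P) form: Qd = 448 − 4P; Qs = 2P + 160.
Without the tax, 448 − 4P = 2P + 160 gives 6P = 288, so P* = £48 and Q* = 256.
With the tax collected from buyers, demand (in seller-price terms) shifts: Qd = 448 − 4(P + 6).
New equilibrium: buyers pay £50, suppliers receive £44, Q = 248. (Wedge: Pb − Ps = 6.)
Revenue = t · Q = 6 · 248 = £1488.

Tax revenue = £1488 hundred.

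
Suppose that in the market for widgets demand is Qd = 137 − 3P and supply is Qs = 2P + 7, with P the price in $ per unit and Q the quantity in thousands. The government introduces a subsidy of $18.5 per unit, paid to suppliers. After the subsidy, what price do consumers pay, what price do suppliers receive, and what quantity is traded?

Consumers pay $18.6; suppliers receive $37.1; quantity = 81.2.

Before the subsidy: set 137 − 3P = 2P + 7 → P* = $26, Q* = 59.
With a per-unit subsidy paid to suppliers, each receives P + 18.5 per unit sold, so supply becomes Qs = 2(P + 18.5) + 7.
New equilibrium: consumers pay $18.6, suppliers receive $37.1, Q = 81.2. (Wedge: Pb − Ps = −18.5.)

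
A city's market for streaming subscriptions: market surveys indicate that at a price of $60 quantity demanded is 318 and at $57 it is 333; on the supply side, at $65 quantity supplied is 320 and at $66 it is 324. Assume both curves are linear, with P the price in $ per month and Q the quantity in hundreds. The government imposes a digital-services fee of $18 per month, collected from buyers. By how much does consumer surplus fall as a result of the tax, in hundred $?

Demand slope: (333 − 318)/(57 − 60) = -5, so Qd = 618 − 5P.
Supply slope: (324 − 320)/(66 − 65) = 4, so Qs = 4P + 60.
Without the tax, 618 − 5P = 4P + 60 gives 9P = 558, so P* = $62 and Q* = 308.
With the tax collected from buyers, demand (in seller-price terms) shifts: Qd = 618 − 5(P + 18).
Solving gives Q = 268 with buyers paying $70 and sellers receiving $52 (the $18 wedge).
ΔCS is the trapezoid between Q = 268 and Q = 308 of height $8: ½ · (308 + 268) · 8 = $2304.

Consumer surplus falls by $2304 hundred.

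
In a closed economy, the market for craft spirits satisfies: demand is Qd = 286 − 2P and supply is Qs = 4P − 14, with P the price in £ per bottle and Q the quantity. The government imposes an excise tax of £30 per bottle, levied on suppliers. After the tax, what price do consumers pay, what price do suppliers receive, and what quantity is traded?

Before the tax: set 286 − 2P = 4P − 14 → P* = £50, Q* = 186.
With the tax collected from suppliers, supply shifts: Qs = 4(P − 30) − 14.
Solving gives Q = 146 with consumers paying £70 and suppliers receiving £40 (the £30 wedge).

Consumers pay £70; suppliers receive £40; quantity = 146.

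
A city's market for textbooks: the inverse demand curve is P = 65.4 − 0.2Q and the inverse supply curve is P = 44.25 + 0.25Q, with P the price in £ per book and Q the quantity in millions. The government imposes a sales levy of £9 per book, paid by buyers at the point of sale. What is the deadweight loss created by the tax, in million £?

Deadweight loss = £90 million.

Inverting to Q(P) form: Qd = 327 − 5P; Qs = 4P − 177.
Without the tax, 327 − 5P = 4P − 177 gives 9P = 504, so P* = £56 and Q* = 47.
With the tax collected from buyers, demand (in seller-price terms) shifts: Qd = 327 − 5(P + 9).
Solving gives Q = 27 with buyers paying £60 and sellers receiving £51 (the £9 wedge).
Quantity falls by |ΔQ| = |47 − 27| = 20.
DWL = ½ · t · |ΔQ| = ½ · 9 · 20 = £90.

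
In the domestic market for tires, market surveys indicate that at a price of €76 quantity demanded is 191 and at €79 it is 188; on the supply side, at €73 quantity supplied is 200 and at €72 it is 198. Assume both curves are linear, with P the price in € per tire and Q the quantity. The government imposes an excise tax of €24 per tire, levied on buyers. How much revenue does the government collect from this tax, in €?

Tax revenue = €4320.

Demand slope: (188 − 191)/(79 − 76) = -1, so Qd = 267 − P.
Supply slope: (198 − 200)/(72 − 73) = 2, so Qs = 2P + 54.
Before the tax: set 267 − P = 2P + 54 → P* = €71, Q* = 196.
With the tax collected from buyers, demand (in seller-price terms) shifts: Qd = 267 − (P + 24).
New equilibrium: buyers pay €87, suppliers receive €63, Q = 180. (Wedge: Pb − Ps = 24.)
Revenue = t · Q = 24 · 180 = €4320.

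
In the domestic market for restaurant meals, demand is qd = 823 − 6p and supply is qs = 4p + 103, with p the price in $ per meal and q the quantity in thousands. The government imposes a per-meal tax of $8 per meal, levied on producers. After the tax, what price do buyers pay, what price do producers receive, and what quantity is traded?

Without the tax, 823 − 6p = 4p + 103 gives 10p = 720, so p* = $72 and q* = 391.
With the tax collected from producers, supply shifts: qs = 4(p − 8) + 103.
New equilibrium: buyers pay $75.2, producers receive $67.2, q = 371.8. (Wedge: pb − ps = 8.)
The less price-elastic side of the market bears the larger share of a per-unit tax.

Buyers pay $75.2; producers receive $67.2; quantity = 371.8.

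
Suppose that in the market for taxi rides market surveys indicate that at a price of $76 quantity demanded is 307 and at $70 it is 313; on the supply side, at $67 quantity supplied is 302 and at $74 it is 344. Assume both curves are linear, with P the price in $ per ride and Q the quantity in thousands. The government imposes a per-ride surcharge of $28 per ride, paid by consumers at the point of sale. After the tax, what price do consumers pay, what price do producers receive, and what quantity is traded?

Consumers pay $93; producers receive $65; quantity = 290.

Demand slope: (313 − 307)/(70 − 76) = -1, so Qd = 383 − P.
Supply slope: (344 − 302)/(74 − 67) = 6, so Qs = 6P − 100.
Before the tax: set 383 − P = 6P − 100 → P* = $69, Q* = 314.
With the tax collected from consumers, demand (in seller-price terms) shifts: Qd = 383 − (P + 28).
New equilibrium: consumers pay $93, producers receive $65, Q = 290. (Wedge: Pb − Ps = 28.)
The less price-elastic side of the market bears the larger share of a per-unit tax.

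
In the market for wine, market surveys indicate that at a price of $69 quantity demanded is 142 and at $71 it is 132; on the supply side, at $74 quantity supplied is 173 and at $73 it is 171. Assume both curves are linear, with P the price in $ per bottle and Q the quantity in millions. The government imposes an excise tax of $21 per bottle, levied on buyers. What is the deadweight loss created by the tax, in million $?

Deadweight loss = $315 million.

Demand slope: (132 − 142)/(71 − 69) = -5, so Qd = 487 − 5P.
Supply slope: (171 − 173)/(73 − 74) = 2, so Qs = 2P + 25.
Without the tax, 487 − 5P = 2P + 25 gives 7P = 462, so P* = $66 and Q* = 157.
With the tax collected from buyers, demand (in seller-price terms) shifts: Qd = 487 − 5(P + 21).
New equilibrium: buyers pay $72, sellers receive $51, Q = 127. (Wedge: Pb − Ps = 21.)
Quantity falls by |ΔQ| = |157 − 127| = 30.
DWL = ½ · t · |ΔQ| = ½ · 21 · 30 = $315.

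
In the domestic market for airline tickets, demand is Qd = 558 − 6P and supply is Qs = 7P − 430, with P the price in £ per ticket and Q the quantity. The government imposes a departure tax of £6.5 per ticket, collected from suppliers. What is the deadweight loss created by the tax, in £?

Without the tax, 558 − 6P = 7P − 430 gives 13P = 988, so P* = £76 and Q* = 102.
With the tax collected from suppliers, supply shifts: Qs = 7(P − 6.5) − 430.
New equilibrium: buyers pay £79.5, suppliers receive £73, Q = 81. (Wedge: Pb − Ps = 6.5.)
Quantity falls by |ΔQ| = |102 − 81| = 21.
DWL = ½ · t · |ΔQ| = ½ · 6.5 · 21 = £68.25.

Deadweight loss = £68.25.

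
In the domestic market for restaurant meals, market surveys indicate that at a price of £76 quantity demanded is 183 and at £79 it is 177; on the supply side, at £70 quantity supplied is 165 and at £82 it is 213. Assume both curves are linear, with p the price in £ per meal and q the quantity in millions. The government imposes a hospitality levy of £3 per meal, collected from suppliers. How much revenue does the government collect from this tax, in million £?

Demand slope: (177 − 183)/(79 − 76) = -2, so qd = 335 − 2p.
Supply slope: (213 − 165)/(82 − 70) = 4, so qs = 4p − 115.
Before the tax: set 335 − 2p = 4p − 115 → p* = £75, q* = 185.
With the tax collected from suppliers, supply shifts: qs = 4(p − 3) − 115.
Solving gives q = 181 with consumers paying £77 and suppliers receiving £74 (the £3 wedge).
Revenue = t · Q = 3 · 181 = £543.

Tax revenue = £543 million.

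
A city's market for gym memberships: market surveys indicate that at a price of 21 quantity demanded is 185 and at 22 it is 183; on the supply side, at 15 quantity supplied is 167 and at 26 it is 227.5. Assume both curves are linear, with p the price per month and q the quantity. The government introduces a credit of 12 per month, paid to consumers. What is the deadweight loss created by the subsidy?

Demand slope: (183 − 185)/(22 − 21) = -2, so qd = 227 − 2p.
Supply slope: (227.5 − 167)/(26 − 15) = 5.5, so qs = 5.5p + 84.5.
Before the subsidy: set 227 − 2p = 5.5p + 84.5 → p* = 19, q* = 189.
With a per-unit subsidy paid to consumers, each effectively pays p − 12, so demand becomes qd = 227 − 2(p − 12).
Solving gives q = 206.6 with consumers paying 10.2 and sellers receiving 22.2 (the 12 wedge).
Quantity rises by |ΔQ| = |189 − 206.6| = 17.6.
DWL = ½ · t · |ΔQ| = ½ · 12 · 17.6 = 105.6.

Deadweight loss = 105.6.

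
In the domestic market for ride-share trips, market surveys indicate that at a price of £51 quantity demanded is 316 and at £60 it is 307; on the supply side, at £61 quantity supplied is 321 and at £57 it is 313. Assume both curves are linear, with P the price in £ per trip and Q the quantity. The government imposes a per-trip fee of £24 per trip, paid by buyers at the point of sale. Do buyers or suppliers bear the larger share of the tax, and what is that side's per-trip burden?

Buyers bear the larger share: £16 per trip.

Demand slope: (307 − 316)/(60 − 51) = -1, so Qd = 367 − P.
Supply slope: (313 − 321)/(57 − 61) = 2, so Qs = 2P + 199.
Without the tax, 367 − P = 2P + 199 gives 3P = 168, so P* = £56 and Q* = 311.
With the tax collected from buyers, demand (in seller-price terms) shifts: Qd = 367 − (P + 24).
New equilibrium: buyers pay £72, suppliers receive £48, Q = 295. (Wedge: Pb − Ps = 24.)
Per-trip burden: buyers £16, suppliers £8.
Buyers take the larger share because demand is less price-elastic here (demand slope 1 vs supply slope 2).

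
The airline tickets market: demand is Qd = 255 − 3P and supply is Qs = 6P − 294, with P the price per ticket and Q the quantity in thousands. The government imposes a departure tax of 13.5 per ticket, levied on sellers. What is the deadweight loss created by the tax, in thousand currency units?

Deadweight loss = 182.25 thousand.

Before the tax: set 255 − 3P = 6P − 294 → P* = 61, Q* = 72.
With the tax collected from sellers, supply shifts: Qs = 6(P − 13.5) − 294.
New equilibrium: buyers pay 70, sellers receive 56.5, Q = 45. (Wedge: Pb − Ps = 13.5.)
Quantity falls by |ΔQ| = |72 − 45| = 27.
DWL = ½ · t · |ΔQ| = ½ · 13.5 · 27 = 182.25.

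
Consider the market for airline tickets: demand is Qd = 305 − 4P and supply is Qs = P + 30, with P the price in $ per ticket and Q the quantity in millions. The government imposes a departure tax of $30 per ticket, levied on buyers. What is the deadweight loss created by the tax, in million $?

Without the tax, 305 − 4P = P + 30 gives 5P = 275, so P* = $55 and Q* = 85.
With the tax collected from buyers, demand (in seller-price terms) shifts: Qd = 305 − 4(P + 30).
New equilibrium: buyers pay $61, suppliers receive $31, Q = 61. (Wedge: Pb − Ps = 30.)
Quantity falls by |ΔQ| = |85 − 61| = 24.
DWL = ½ · t · |ΔQ| = ½ · 30 · 24 = $360.

Deadweight loss = $360 million.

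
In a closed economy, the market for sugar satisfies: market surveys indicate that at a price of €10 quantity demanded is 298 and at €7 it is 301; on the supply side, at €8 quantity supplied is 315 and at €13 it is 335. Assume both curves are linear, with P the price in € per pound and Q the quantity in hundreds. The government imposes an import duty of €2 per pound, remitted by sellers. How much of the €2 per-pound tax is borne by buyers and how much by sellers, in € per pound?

Buyers bear €1.6 per pound; sellers bear €0.4 per pound.

Demand slope: (301 − 298)/(7 − 10) = -1, so Qd = 308 − P.
Supply slope: (335 − 315)/(13 − 8) = 4, so Qs = 4P + 283.
Before the tax: set 308 − P = 4P + 283 → P* = €5, Q* = 303.
With the tax collected from sellers, supply shifts: Qs = 4(P − 2) + 283.
New equilibrium: buyers pay €6.6, sellers receive €4.6, Q = 301.4. (Wedge: Pb − Ps = 2.)
Burden on buyers: €1.6; on sellers: €0.4. (They sum to €2.)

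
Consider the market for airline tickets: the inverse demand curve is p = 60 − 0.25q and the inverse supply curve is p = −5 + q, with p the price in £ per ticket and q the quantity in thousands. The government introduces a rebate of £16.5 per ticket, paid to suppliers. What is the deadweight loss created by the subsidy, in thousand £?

Deadweight loss = £108.9 thousand.

Inverting to q(p) form: qd = 240 − 4p; qs = p + 5.
Without the subsidy, 240 − 4p = p + 5 gives 5p = 235, so p* = £47 and q* = 52.
With a per-unit subsidy paid to suppliers, each receives p + 16.5 per unit sold, so supply becomes qs = (p + 16.5) + 5.
New equilibrium: consumers pay £43.7, suppliers receive £60.2, q = 65.2. (Wedge: pb − ps = −16.5.)
Quantity rises by |ΔQ| = |52 − 65.2| = 13.2.
DWL = ½ · t · |ΔQ| = ½ · 16.5 · 13.2 = £108.9.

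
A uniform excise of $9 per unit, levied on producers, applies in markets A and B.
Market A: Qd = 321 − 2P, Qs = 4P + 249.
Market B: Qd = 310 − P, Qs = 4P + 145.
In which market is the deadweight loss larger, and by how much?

Market A: pre-tax P* = $12, Q* = 297; post-tax Q = 285; deadweight loss = $54.
Market B: pre-tax P* = $33, Q* = 277; post-tax Q = 269.8; deadweight loss = $32.4.
Difference: $54 vs $32.4 → market A is larger by $21.6.

Market A, by $21.6.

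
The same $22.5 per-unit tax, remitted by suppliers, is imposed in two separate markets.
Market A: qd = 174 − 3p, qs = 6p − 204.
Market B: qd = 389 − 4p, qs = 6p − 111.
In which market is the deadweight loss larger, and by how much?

Market A: pre-tax p* = $42, q* = 48; post-tax q = 3; deadweight loss = $506.25.
Market B: pre-tax p* = $50, q* = 189; post-tax q = 135; deadweight loss = $607.5.
Difference: $506.25 vs $607.5 → market B is larger by $101.25.

Market B, by $101.25.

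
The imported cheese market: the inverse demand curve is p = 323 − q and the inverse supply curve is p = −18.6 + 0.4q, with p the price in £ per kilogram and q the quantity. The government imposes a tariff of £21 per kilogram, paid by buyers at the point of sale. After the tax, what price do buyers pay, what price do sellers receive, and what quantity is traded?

Buyers pay £94; sellers receive £73; quantity = 229.

Inverting to q(p) form: qd = 323 − p; qs = 2.5p + 46.5.
Without the tax, 323 − p = 2.5p + 46.5 gives 3.5p = 276.5, so p* = £79 and q* = 244.
With the tax collected from buyers, demand (in seller-price terms) shifts: qd = 323 − (p + 21).
New equilibrium: buyers pay £94, sellers receive £73, q = 229. (Wedge: pb − ps = 21.)
The less price-elastic side of the market bears the larger share of a per-unit tax.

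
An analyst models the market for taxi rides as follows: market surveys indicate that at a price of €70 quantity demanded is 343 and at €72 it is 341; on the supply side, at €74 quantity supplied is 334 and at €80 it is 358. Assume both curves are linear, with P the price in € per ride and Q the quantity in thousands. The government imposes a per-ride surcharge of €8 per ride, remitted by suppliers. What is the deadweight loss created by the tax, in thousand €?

Demand slope: (341 − 343)/(72 − 70) = -1, so Qd = 413 − P.
Supply slope: (358 − 334)/(80 − 74) = 4, so Qs = 4P + 38.
Before the tax: set 413 − P = 4P + 38 → P* = €75, Q* = 338.
With the tax collected from suppliers, supply shifts: Qs = 4(P − 8) + 38.
Solving gives Q = 331.6 with consumers paying €81.4 and suppliers receiving €73.4 (the €8 wedge).
Quantity falls by |ΔQ| = |338 − 331.6| = 6.4.
DWL = ½ · t · |ΔQ| = ½ · 8 · 6.4 = €25.6.

Deadweight loss = €25.6 thousand.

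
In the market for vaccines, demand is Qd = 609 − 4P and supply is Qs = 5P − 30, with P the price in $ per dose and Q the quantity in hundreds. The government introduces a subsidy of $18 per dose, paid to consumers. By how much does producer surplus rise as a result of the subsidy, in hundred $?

Producer surplus rises by $2760 hundred.

Before the subsidy: set 609 − 4P = 5P − 30 → P* = $71, Q* = 325.
With a per-unit subsidy paid to consumers, each effectively pays P − 18, so demand becomes Qd = 609 − 4(P − 18).
Solving gives Q = 365 with consumers paying $61 and suppliers receiving $79 (the $18 wedge).
ΔPS is the trapezoid between Q = 365 and Q = 325 of height $8: ½ · (325 + 365) · 8 = $2760.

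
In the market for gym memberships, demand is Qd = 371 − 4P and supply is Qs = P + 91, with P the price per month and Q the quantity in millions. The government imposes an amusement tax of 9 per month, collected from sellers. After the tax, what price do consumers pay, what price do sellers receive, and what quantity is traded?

Without the tax, 371 − 4P = P + 91 gives 5P = 280, so P* = 56 and Q* = 147.
With the tax collected from sellers, supply shifts: Qs = (P − 9) + 91.
New equilibrium: consumers pay 57.8, sellers receive 48.8, Q = 139.8. (Wedge: Pb − Ps = 9.)

Consumers pay 57.8; sellers receive 48.8; quantity = 139.8.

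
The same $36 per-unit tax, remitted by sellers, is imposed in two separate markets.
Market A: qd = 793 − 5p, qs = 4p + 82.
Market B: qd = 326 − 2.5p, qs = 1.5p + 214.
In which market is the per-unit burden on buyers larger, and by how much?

Market A: pre-tax p* = $79, q* = 398; post-tax q = 318; per-unit burden on buyers = $16.
Market B: pre-tax p* = $28, q* = 256; post-tax q = 222.25; per-unit burden on buyers = $13.5.
Difference: $16 vs $13.5 → market A is larger by $2.5.

Market A, by $2.5.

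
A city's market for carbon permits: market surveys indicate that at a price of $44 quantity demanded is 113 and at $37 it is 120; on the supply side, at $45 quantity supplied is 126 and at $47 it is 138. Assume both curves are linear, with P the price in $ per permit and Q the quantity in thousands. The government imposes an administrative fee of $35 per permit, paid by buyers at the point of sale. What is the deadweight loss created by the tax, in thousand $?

Demand slope: (120 − 113)/(37 − 44) = -1, so Qd = 157 − P.
Supply slope: (138 − 126)/(47 − 45) = 6, so Qs = 6P − 144.
Before the tax: set 157 − P = 6P − 144 → P* = $43, Q* = 114.
With the tax collected from buyers, demand (in seller-price terms) shifts: Qd = 157 − (P + 35).
New equilibrium: buyers pay $73, sellers receive $38, Q = 84. (Wedge: Pb − Ps = 35.)
Quantity falls by |ΔQ| = |114 − 84| = 30.
DWL = ½ · t · |ΔQ| = ½ · 35 · 30 = $525.

Deadweight loss = $525 thousand.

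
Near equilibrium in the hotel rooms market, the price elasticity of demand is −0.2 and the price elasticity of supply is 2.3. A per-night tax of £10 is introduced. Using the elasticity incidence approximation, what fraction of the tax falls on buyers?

Buyers' share ≈ 0.92.

Incidence ratio: buyers' share ≈ εs / (εs + |εd|) = 2.3 / (2.3 + 0.2) = 0.92.
Supply is the more elastic side, so buyers bear the larger share.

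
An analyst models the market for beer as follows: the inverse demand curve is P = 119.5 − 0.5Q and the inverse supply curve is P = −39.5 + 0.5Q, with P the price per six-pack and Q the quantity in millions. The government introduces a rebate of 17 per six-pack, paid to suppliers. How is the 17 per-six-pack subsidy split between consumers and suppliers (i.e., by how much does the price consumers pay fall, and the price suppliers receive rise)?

Consumers gain 8.5 per six-pack; suppliers gain 8.5 per six-pack.

Rewrite in direct form: Qd = 239 − 2P and Qs = 2P + 79.
Before the subsidy: set 239 − 2P = 2P + 79 → P* = 40, Q* = 159.
With a per-unit subsidy paid to suppliers, each receives P + 17 per unit sold, so supply becomes Qs = 2(P + 17) + 79.
New equilibrium: consumers pay 31.5, suppliers receive 48.5, Q = 176. (Wedge: Pb − Ps = −17.)
Gain to consumers: 8.5; to suppliers: 8.5. (They sum to 17.)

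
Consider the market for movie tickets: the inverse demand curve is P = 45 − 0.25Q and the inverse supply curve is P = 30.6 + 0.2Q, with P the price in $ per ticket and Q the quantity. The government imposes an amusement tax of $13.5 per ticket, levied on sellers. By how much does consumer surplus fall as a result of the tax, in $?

Inverting to Q(P) form: Qd = 180 − 4P; Qs = 5P − 153.
Before the tax: set 180 − 4P = 5P − 153 → P* = $37, Q* = 32.
With the tax collected from sellers, supply shifts: Qs = 5(P − 13.5) − 153.
New equilibrium: consumers pay $44.5, sellers receive $31, Q = 2. (Wedge: Pb − Ps = 13.5.)
ΔCS is the trapezoid between Q = 2 and Q = 32 of height $7.5: ½ · (32 + 2) · 7.5 = $127.5.

Consumer surplus falls by $127.5.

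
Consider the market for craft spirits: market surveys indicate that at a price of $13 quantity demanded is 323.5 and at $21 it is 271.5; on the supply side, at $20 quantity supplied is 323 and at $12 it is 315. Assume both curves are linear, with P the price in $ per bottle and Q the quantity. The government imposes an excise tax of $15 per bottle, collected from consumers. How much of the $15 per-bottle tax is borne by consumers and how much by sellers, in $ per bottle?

Demand slope: (271.5 − 323.5)/(21 − 13) = -6.5, so Qd = 408 − 6.5P.
Supply slope: (315 − 323)/(12 − 20) = 1, so Qs = P + 303.
Without the tax, 408 − 6.5P = P + 303 gives 7.5P = 105, so P* = $14 and Q* = 317.
With the tax collected from consumers, demand (in seller-price terms) shifts: Qd = 408 − 6.5(P + 15).
Solving gives Q = 304 with consumers paying $16 and sellers receiving $1 (the $15 wedge).
Burden on consumers: $2; on sellers: $13. (They sum to $15.)

Consumers bear $2 per bottle; sellers bear $13 per bottle.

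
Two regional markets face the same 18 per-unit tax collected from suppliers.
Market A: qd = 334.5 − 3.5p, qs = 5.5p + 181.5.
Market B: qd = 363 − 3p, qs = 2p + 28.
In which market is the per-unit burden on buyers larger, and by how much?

Market A: pre-tax p* = 17, q* = 275; post-tax q = 236.5; per-unit burden on buyers = 11.
Market B: pre-tax p* = 67, q* = 162; post-tax q = 140.4; per-unit burden on buyers = 7.2.
Difference: 11 vs 7.2 → market A is larger by 3.8.

Market A, by 3.8.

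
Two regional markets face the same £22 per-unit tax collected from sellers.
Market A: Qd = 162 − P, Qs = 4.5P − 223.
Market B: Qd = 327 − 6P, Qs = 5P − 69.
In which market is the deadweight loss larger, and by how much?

Market A: pre-tax P* = £70, Q* = 92; post-tax Q = 74; deadweight loss = £198.
Market B: pre-tax P* = £36, Q* = 111; post-tax Q = 51; deadweight loss = £660.
Difference: £198 vs £660 → market B is larger by £462.

Market B, by £462.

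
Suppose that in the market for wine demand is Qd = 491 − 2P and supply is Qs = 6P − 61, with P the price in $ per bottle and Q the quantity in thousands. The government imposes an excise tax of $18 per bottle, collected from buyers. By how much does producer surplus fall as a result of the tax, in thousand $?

Producer surplus falls by $1527.75 thousand.

Before the tax: set 491 − 2P = 6P − 61 → P* = $69, Q* = 353.
With the tax collected from buyers, demand (in seller-price terms) shifts: Qd = 491 − 2(P + 18).
Solving gives Q = 326 with buyers paying $82.5 and producers receiving $64.5 (the $18 wedge).
ΔPS is the trapezoid between Q = 326 and Q = 353 of height $4.5: ½ · (353 + 326) · 4.5 = $1527.75.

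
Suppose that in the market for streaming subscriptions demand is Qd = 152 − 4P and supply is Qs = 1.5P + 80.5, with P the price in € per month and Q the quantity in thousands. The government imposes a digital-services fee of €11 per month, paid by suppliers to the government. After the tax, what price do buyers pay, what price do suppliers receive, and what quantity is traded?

Buyers pay €16; suppliers receive €5; quantity = 88.

Without the tax, 152 − 4P = 1.5P + 80.5 gives 5.5P = 71.5, so P* = €13 and Q* = 100.
With the tax collected from suppliers, supply shifts: Qs = 1.5(P − 11) + 80.5.
Solving gives Q = 88 with buyers paying €16 and suppliers receiving €5 (the €11 wedge).
The less price-elastic side of the market bears the larger share of a per-unit tax.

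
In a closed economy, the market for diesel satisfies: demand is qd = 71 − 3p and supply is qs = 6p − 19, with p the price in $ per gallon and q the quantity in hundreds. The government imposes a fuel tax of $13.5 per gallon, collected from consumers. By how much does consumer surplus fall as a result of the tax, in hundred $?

Consumer surplus falls by $247.5 hundred.

Without the tax, 71 − 3p = 6p − 19 gives 9p = 90, so p* = $10 and q* = 41.
With the tax collected from consumers, demand (in seller-price terms) shifts: qd = 71 − 3(p + 13.5).
New equilibrium: consumers pay $19, producers receive $5.5, q = 14. (Wedge: pb − ps = 13.5.)
ΔCS is the trapezoid between Q = 14 and Q = 41 of height $9: ½ · (41 + 14) · 9 = $247.5.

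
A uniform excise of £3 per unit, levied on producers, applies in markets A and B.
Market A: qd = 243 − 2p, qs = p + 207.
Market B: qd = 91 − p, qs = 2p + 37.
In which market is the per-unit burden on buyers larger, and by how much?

Market B, by £1.

Market A: pre-tax p* = £12, q* = 219; post-tax q = 217; per-unit burden on buyers = £1.
Market B: pre-tax p* = £18, q* = 73; post-tax q = 71; per-unit burden on buyers = £2.
Difference: £1 vs £2 → market B is larger by £1.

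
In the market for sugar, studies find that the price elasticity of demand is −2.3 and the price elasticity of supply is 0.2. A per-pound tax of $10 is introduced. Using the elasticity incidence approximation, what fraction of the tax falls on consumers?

Incidence ratio: consumers' share ≈ εs / (εs + |εd|) = 0.2 / (0.2 + 2.3) = 0.08.
Supply is the less elastic side, so consumers bear the smaller share.

Consumers' share ≈ 0.08.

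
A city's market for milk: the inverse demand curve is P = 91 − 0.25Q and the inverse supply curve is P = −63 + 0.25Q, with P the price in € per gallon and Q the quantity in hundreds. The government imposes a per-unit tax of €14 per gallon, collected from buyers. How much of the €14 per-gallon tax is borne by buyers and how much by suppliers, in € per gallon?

Buyers bear €7 per gallon; suppliers bear €7 per gallon.

Inverting to Q(P) form: Qd = 364 − 4P; Qs = 4P + 252.
Without the tax, 364 − 4P = 4P + 252 gives 8P = 112, so P* = €14 and Q* = 308.
With the tax collected from buyers, demand (in seller-price terms) shifts: Qd = 364 − 4(P + 14).
New equilibrium: buyers pay €21, suppliers receive €7, Q = 280. (Wedge: Pb − Ps = 14.)
Burden on buyers: €7; on suppliers: €7. (They sum to €14.)
The less price-elastic side of the market bears the larger share of a per-unit tax.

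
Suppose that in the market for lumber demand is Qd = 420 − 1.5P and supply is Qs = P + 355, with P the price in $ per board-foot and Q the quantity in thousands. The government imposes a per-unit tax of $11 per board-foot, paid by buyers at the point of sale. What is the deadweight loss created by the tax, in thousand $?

Before the tax: set 420 − 1.5P = P + 355 → P* = $26, Q* = 381.
With the tax collected from buyers, demand (in seller-price terms) shifts: Qd = 420 − 1.5(P + 11).
Solving gives Q = 374.4 with buyers paying $30.4 and suppliers receiving $19.4 (the $11 wedge).
Quantity falls by |ΔQ| = |381 − 374.4| = 6.6.
DWL = ½ · t · |ΔQ| = ½ · 11 · 6.6 = $36.3.

Deadweight loss = $36.3 thousand.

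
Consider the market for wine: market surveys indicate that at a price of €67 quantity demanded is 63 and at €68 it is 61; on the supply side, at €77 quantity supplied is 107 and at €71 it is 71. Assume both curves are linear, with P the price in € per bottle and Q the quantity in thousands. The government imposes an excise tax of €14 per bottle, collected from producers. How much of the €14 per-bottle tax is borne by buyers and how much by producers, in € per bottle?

Demand slope: (61 − 63)/(68 − 67) = -2, so Qd = 197 − 2P.
Supply slope: (71 − 107)/(71 − 77) = 6, so Qs = 6P − 355.
Before the tax: set 197 − 2P = 6P − 355 → P* = €69, Q* = 59.
With the tax collected from producers, supply shifts: Qs = 6(P − 14) − 355.
New equilibrium: buyers pay €79.5, producers receive €65.5, Q = 38. (Wedge: Pb − Ps = 14.)
Burden on buyers: €10.5; on producers: €3.5. (They sum to €14.)

Buyers bear €10.5 per bottle; producers bear €3.5 per bottle.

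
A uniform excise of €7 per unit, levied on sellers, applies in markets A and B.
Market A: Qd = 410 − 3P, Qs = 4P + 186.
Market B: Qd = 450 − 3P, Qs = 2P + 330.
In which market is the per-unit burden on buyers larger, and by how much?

Market A, by €1.2.

Market A: pre-tax P* = €32, Q* = 314; post-tax Q = 302; per-unit burden on buyers = €4.
Market B: pre-tax P* = €24, Q* = 378; post-tax Q = 369.6; per-unit burden on buyers = €2.8.
Difference: €4 vs €2.8 → market A is larger by €1.2.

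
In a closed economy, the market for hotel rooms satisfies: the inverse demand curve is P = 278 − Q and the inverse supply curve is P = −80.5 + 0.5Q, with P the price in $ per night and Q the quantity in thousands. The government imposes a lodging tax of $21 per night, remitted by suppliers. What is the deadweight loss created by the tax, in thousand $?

Deadweight loss = $147 thousand.

Inverting to Q(P) form: Qd = 278 − P; Qs = 2P + 161.
Without the tax, 278 − P = 2P + 161 gives 3P = 117, so P* = $39 and Q* = 239.
With the tax collected from suppliers, supply shifts: Qs = 2(P − 21) + 161.
New equilibrium: consumers pay $53, suppliers receive $32, Q = 225. (Wedge: Pb − Ps = 21.)
Quantity falls by |ΔQ| = |239 − 225| = 14.
DWL = ½ · t · |ΔQ| = ½ · 21 · 14 = $147.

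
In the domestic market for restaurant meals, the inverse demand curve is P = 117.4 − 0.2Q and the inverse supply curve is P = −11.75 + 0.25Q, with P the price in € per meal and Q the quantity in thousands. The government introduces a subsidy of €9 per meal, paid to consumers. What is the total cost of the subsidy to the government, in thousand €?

Rewrite in direct form: Qd = 587 − 5P and Qs = 4P + 47.
Without the subsidy, 587 − 5P = 4P + 47 gives 9P = 540, so P* = €60 and Q* = 287.
With a per-unit subsidy paid to consumers, each effectively pays P − 9, so demand becomes Qd = 587 − 5(P − 9).
Solving gives Q = 307 with consumers paying €56 and producers receiving €65 (the €9 wedge).
Outlay = t · Q = 9 · 307 = €2763.

Government outlay = €2763 thousand.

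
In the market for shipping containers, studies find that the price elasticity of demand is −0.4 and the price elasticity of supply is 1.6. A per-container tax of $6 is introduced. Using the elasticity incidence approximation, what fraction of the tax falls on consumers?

Consumers' share ≈ 0.8.

Incidence ratio: consumers' share ≈ εs / (εs + |εd|) = 1.6 / (1.6 + 0.4) = 0.8.
Supply is the more elastic side, so consumers bear the larger share.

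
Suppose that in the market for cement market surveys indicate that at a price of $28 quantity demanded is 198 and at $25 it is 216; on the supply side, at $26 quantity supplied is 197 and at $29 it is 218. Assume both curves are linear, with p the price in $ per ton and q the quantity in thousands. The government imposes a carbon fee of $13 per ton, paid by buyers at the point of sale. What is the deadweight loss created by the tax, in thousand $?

Deadweight loss = $273 thousand.

Demand slope: (216 − 198)/(25 − 28) = -6, so qd = 366 − 6p.
Supply slope: (218 − 197)/(29 − 26) = 7, so qs = 7p + 15.
Without the tax, 366 − 6p = 7p + 15 gives 13p = 351, so p* = $27 and q* = 204.
With the tax collected from buyers, demand (in seller-price terms) shifts: qd = 366 − 6(p + 13).
Solving gives q = 162 with buyers paying $34 and suppliers receiving $21 (the $13 wedge).
Quantity falls by |ΔQ| = |204 − 162| = 42.
DWL = ½ · t · |ΔQ| = ½ · 13 · 42 = $273.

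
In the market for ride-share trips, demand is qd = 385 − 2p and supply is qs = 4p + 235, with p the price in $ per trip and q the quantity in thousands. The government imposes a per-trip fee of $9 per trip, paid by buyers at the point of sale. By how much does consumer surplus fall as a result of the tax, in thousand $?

Consumer surplus falls by $1974 thousand.

Without the tax, 385 − 2p = 4p + 235 gives 6p = 150, so p* = $25 and q* = 335.
With the tax collected from buyers, demand (in seller-price terms) shifts: qd = 385 − 2(p + 9).
New equilibrium: buyers pay $31, suppliers receive $22, q = 323. (Wedge: pb − ps = 9.)
ΔCS is the trapezoid between Q = 323 and Q = 335 of height $6: ½ · (335 + 323) · 6 = $1974.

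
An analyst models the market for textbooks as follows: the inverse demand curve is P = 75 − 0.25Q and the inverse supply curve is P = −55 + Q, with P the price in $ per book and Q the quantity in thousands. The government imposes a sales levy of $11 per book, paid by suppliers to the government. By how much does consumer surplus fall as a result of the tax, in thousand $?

Consumer surplus falls by $219.12 thousand.

Rewrite in direct form: Qd = 300 − 4P and Qs = P + 55.
Before the tax: set 300 − 4P = P + 55 → P* = $49, Q* = 104.
With the tax collected from suppliers, supply shifts: Qs = (P − 11) + 55.
New equilibrium: buyers pay $51.2, suppliers receive $40.2, Q = 95.2. (Wedge: Pb − Ps = 11.)
ΔCS is the trapezoid between Q = 95.2 and Q = 104 of height $2.2: ½ · (104 + 95.2) · 2.2 = $219.12.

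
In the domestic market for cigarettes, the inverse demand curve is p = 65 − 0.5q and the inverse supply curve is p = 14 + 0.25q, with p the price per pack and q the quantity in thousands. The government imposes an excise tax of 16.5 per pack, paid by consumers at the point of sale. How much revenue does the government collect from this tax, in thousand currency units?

Tax revenue = 759 thousand.

Rewrite in direct form: qd = 130 − 2p and qs = 4p − 56.
Before the tax: set 130 − 2p = 4p − 56 → p* = 31, q* = 68.
With the tax collected from consumers, demand (in seller-price terms) shifts: qd = 130 − 2(p + 16.5).
Solving gives q = 46 with consumers paying 42 and suppliers receiving 25.5 (the 16.5 wedge).
Revenue = t · Q = 16.5 · 46 = 759.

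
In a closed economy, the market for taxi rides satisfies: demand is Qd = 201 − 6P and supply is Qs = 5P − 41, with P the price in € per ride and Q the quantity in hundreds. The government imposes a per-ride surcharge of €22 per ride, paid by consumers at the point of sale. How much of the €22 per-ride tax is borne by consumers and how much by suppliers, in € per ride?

Without the tax, 201 − 6P = 5P − 41 gives 11P = 242, so P* = €22 and Q* = 69.
With the tax collected from consumers, demand (in seller-price terms) shifts: Qd = 201 − 6(P + 22).
New equilibrium: consumers pay €32, suppliers receive €10, Q = 9. (Wedge: Pb − Ps = 22.)
Burden on consumers: €10; on suppliers: €12. (They sum to €22.)
The less price-elastic side of the market bears the larger share of a per-unit tax.

Consumers bear €10 per ride; suppliers bear €12 per ride.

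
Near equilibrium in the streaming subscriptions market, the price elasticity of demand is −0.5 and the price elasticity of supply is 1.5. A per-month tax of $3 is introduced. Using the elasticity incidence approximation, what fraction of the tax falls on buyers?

Incidence ratio: buyers' share ≈ εs / (εs + |εd|) = 1.5 / (1.5 + 0.5) = 0.75.
Supply is the more elastic side, so buyers bear the larger share.

Buyers' share ≈ 0.75.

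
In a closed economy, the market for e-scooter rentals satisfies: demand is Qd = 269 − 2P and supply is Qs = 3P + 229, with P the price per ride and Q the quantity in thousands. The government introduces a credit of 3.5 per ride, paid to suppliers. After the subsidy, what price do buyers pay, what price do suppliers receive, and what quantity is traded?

Without the subsidy, 269 − 2P = 3P + 229 gives 5P = 40, so P* = 8 and Q* = 253.
With a per-unit subsidy paid to suppliers, each receives P + 3.5 per unit sold, so supply becomes Qs = 3(P + 3.5) + 229.
Solving gives Q = 257.2 with buyers paying 5.9 and suppliers receiving 9.4 (the 3.5 wedge).

Buyers pay 5.9; suppliers receive 9.4; quantity = 257.2.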